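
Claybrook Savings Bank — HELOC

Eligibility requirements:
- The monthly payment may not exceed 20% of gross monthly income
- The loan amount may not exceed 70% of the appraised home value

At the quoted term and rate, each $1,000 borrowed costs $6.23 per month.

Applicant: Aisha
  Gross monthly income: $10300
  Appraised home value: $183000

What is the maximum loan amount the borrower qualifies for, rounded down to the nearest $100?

$128,100

Payment cap: 20% × $10,300 = $2,060/month.
At $6.23 per $1,000, that supports 2,060/6.23 × 1,000 ≈ $330,658 → $330,600.
LTV cap: 70% × $183,000 = $128,100 → $128,100.
Binding constraint: loan-to-value.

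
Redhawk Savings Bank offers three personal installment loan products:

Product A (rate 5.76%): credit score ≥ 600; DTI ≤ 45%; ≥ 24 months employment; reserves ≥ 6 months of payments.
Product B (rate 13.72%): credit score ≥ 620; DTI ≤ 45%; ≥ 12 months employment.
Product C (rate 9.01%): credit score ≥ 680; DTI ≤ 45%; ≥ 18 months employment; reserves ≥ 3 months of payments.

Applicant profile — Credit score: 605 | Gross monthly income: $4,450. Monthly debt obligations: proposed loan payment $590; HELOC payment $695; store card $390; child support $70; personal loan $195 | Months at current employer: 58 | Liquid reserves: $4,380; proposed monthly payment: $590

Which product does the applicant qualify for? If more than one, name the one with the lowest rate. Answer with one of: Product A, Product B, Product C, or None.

Total debts = (590 + 695 + 390 + 70 + 195) = 1,940; DTI = 1,940/4,450 = 43.6%.
Reserves = 4,380/590 = 7.4 months.
Product A: score 605 ≥ 600; DTI 43.6% ≤ 45%; employment 58 ≥ 24 mo; reserves 7.4 ≥ 6 mo → qualifies.
Product B: score 605 < 620; DTI 43.6% ≤ 45%; employment 58 ≥ 12 mo → does not qualify.
Product C: score 605 < 680; DTI 43.6% ≤ 45%; employment 58 ≥ 18 mo; reserves 7.4 ≥ 3 mo → does not qualify.

Product A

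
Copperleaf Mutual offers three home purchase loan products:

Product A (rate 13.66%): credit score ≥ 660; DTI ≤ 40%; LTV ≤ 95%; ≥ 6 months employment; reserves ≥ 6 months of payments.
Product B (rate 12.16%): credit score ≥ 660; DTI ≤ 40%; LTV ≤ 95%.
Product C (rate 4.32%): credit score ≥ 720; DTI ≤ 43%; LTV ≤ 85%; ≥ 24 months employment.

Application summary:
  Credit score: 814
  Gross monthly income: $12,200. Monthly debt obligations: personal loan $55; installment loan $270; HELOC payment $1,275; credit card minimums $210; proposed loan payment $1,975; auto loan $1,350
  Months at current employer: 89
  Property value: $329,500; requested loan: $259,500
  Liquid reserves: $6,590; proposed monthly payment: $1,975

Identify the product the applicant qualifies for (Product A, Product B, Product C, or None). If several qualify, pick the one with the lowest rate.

Product C

Total debts = (55 + 270 + 1,275 + 210 + 1,975 + 1,350) = 5,135; DTI = 5,135/12,200 = 42.1%.
LTV = 259,500/329,500 = 78.8%.
Reserves = 6,590/1,975 = 3.3 months.
Product A: score 814 ≥ 660; DTI 42.1% > 40%; LTV 78.8% ≤ 95%; employment 89 ≥ 6 mo; reserves 3.3 < 6 mo → does not qualify.
Product B: score 814 ≥ 660; DTI 42.1% > 40%; LTV 78.8% ≤ 95% → does not qualify.
Product C: score 814 ≥ 720; DTI 42.1% ≤ 43%; LTV 78.8% ≤ 85%; employment 89 ≥ 24 mo → qualifies.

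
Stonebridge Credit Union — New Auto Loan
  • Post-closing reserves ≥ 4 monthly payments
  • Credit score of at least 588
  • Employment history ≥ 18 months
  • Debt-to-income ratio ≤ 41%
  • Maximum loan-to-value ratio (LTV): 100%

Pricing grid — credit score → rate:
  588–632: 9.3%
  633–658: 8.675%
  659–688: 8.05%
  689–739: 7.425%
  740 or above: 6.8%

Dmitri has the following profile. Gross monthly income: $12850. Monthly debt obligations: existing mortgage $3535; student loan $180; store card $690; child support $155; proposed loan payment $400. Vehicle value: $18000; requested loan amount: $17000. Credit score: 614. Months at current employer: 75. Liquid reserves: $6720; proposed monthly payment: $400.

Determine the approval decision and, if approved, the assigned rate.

Approved at 9.3%

Credit score 614 ≥ 588 (meets minimum)
Employment 75 ≥ 18 months
Liquid reserves cover 6,720/400 = 16.8 months — ≥ 4 required
Loan-to-value = 17,000/18,000 = 94.4% — pass (100% max)
Total monthly debts = (3,535 + 180 + 690 + 155 + 400) = 4,960. DTI: 4,960 ÷ 12,850 = 38.6%, within the 41% cap
All requirements met. Score 614 falls in the 588–632 tier → 9.3%.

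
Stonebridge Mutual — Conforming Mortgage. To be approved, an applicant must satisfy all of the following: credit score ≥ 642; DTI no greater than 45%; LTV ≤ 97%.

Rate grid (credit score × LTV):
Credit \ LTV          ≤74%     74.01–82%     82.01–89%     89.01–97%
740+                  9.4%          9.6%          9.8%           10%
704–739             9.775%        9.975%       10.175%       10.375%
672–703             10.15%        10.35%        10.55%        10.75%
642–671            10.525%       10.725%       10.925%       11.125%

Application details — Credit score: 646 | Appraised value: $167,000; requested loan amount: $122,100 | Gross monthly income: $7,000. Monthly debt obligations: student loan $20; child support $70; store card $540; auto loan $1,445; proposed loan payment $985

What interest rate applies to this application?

Credit score 646 ≥ 642; Total monthly debts = (20 + 70 + 540 + 1,445 + 985) = 3,060. Debt-to-income = 3,060/7,000 = 43.7% — meets 45% limit
Loan-to-value = 122,100/167,000 = 73.1% — pass (97% max)
Credit 646 → row 642–671; LTV 73.1% → column ≤74%. Grid cell → 10.525%.

10.525%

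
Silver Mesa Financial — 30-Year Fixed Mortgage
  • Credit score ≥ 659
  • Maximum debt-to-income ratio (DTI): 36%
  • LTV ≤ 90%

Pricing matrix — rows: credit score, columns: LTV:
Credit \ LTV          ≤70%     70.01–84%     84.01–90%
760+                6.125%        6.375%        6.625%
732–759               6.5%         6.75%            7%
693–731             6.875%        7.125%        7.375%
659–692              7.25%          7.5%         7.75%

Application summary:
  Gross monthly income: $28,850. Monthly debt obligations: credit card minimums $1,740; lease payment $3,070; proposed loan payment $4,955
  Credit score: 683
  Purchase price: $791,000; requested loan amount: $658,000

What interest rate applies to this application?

Credit score 683 ≥ 659; Total monthly debts = (1,740 + 3,070 + 4,955) = 9,765. DTI: 9,765 ÷ 28,850 = 33.8%, within the 36% cap
Loan-to-value = 658,000/791,000 = 83.2% — pass (90% max)
Row: 683 falls in 659–692. Column: 83.2% falls in 70.01–84%. Rate = 7.5%.

7.5%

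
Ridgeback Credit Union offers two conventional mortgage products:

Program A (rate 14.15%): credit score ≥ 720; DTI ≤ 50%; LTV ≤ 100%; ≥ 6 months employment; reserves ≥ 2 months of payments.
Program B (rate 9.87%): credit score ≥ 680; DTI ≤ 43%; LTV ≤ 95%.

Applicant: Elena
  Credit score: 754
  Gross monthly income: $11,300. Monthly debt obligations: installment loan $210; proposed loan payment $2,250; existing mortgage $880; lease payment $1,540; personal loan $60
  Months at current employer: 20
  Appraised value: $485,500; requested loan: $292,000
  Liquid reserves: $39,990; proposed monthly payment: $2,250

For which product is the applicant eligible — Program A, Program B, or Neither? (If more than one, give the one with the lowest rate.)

Program A

Total debts = (210 + 2,250 + 880 + 1,540 + 60) = 4,940; DTI = 4,940/11,300 = 43.7%.
LTV = 292,000/485,500 = 60.1%.
Reserves = 39,990/2,250 = 17.8 months.
Program A: score 754 ≥ 720; DTI 43.7% ≤ 50%; LTV 60.1% ≤ 100%; employment 20 ≥ 6 mo; reserves 17.8 ≥ 2 mo → qualifies.
Program B: score 754 ≥ 680; DTI 43.7% > 43%; LTV 60.1% ≤ 95% → does not qualify.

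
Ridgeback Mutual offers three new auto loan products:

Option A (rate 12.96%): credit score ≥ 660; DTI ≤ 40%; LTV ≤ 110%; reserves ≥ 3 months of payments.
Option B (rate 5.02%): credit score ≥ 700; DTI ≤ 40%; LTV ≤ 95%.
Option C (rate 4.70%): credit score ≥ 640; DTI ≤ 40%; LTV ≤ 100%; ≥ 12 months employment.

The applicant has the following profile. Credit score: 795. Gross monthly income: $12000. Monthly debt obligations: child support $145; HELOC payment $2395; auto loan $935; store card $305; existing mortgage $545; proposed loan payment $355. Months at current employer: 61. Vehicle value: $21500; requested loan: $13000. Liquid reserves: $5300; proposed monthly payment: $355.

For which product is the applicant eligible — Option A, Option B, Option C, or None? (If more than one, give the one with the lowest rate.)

Option C

Total debts = (145 + 2,395 + 935 + 305 + 545 + 355) = 4,680; DTI = 4,680/12,000 = 39%.
LTV = 13,000/21,500 = 60.5%.
Reserves = 5,300/355 = 14.9 months.
Option A: score 795 ≥ 660; DTI 39% ≤ 40%; LTV 60.5% ≤ 110%; reserves 14.9 ≥ 3 mo → qualifies.
Option B: score 795 ≥ 700; DTI 39% ≤ 40%; LTV 60.5% ≤ 95% → qualifies.
Option C: score 795 ≥ 640; DTI 39% ≤ 40%; LTV 60.5% ≤ 100%; employment 61 ≥ 12 mo → qualifies.
Qualifying: Option A, Option B, Option C. Lowest rate is 4.70% → Option C.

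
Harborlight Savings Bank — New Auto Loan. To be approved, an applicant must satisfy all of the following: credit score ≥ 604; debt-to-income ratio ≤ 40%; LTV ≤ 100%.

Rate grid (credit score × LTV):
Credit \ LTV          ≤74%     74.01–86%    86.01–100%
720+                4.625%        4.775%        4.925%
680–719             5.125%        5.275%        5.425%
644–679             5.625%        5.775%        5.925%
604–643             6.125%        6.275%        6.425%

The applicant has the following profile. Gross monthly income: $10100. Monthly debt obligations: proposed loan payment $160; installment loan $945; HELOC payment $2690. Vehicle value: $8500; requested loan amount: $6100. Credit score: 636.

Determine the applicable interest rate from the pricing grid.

Credit score 636 ≥ 604; Total monthly debts = (160 + 945 + 2,690) = 3,795. DTI = 3,795/10,100 = 37.6% ≤ 40%
LTV = 6,100/8,500 = 71.8% ≤ 100%
Row: 636 falls in 604–643. Column: 71.8% falls in ≤74%. Rate = 6.125%.

6.125%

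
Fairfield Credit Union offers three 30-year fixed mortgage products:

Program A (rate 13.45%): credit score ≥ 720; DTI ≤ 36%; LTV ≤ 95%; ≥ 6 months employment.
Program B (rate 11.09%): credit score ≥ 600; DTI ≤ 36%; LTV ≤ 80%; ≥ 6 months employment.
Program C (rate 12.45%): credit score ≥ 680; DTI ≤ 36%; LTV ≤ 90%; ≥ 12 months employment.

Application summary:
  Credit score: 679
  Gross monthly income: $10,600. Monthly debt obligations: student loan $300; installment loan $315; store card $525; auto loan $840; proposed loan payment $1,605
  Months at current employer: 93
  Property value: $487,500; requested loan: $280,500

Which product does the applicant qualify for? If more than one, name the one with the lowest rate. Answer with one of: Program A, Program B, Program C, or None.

Total debts = (300 + 315 + 525 + 840 + 1,605) = 3,585; DTI = 3,585/10,600 = 33.8%.
LTV = 280,500/487,500 = 57.5%.
Program A: score 679 < 720; DTI 33.8% ≤ 36%; LTV 57.5% ≤ 95%; employment 93 ≥ 6 mo → does not qualify.
Program B: score 679 ≥ 600; DTI 33.8% ≤ 36%; LTV 57.5% ≤ 80%; employment 93 ≥ 6 mo → qualifies.
Program C: score 679 < 680; DTI 33.8% ≤ 36%; LTV 57.5% ≤ 90%; employment 93 ≥ 12 mo → does not qualify.

Program B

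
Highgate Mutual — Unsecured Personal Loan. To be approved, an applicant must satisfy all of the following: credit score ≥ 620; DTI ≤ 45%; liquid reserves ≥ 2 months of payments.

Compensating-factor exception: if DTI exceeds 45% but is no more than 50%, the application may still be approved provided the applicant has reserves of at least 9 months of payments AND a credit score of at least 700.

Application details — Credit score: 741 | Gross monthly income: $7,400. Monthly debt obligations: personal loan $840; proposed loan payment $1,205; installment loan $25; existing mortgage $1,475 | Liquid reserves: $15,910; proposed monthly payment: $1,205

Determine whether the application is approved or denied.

Approved

Credit score 741 ≥ 620 (meets base)
Total debts = (840 + 1,205 + 25 + 1,475) = 3,545. DTI = 3,545/7,400 = 47.9% > 45% — standard DTI limit exceeded.
Reserves = 15,910/1,205 = 13.2 months ≥ 2
47.9% falls in the override range (45%–50%), so the compensating-factor test applies.
Reserves 13.2 ≥ 9 months; credit score 741 ≥ 700.
Both override conditions satisfied; DTI exception granted.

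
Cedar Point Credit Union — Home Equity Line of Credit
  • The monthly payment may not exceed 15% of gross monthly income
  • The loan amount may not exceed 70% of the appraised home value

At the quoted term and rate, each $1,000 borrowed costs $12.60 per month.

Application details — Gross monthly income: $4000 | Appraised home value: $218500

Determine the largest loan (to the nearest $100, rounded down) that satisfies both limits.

Payment cap: 15% × $4,000 = $600/month.
At $12.60 per $1,000, that supports 600/12.60 × 1,000 ≈ $47,619 → $47,600.
LTV cap: 70% × $218,500 = $152,950 → $152,900.
Binding constraint: payment-to-income.

$47,600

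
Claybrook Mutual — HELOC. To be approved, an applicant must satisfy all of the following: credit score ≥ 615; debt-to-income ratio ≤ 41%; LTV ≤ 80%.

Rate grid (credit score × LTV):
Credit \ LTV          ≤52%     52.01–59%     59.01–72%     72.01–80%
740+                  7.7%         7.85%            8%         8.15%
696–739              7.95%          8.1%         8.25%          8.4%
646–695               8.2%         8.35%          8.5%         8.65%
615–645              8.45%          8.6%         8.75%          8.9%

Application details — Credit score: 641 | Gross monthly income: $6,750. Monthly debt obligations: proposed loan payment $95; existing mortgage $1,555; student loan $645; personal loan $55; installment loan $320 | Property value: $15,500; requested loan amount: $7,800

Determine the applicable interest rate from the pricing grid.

Credit score 641 ≥ 615; Total monthly debts = (95 + 1,555 + 645 + 55 + 320) = 2,670. DTI = 2,670/6,750 = 39.6% ≤ 41%
Loan-to-value = 7,800/15,500 = 50.3% — pass (80% max)
Credit 641 → row 615–645; LTV 50.3% → column ≤52%. Grid cell → 8.45%.

8.45%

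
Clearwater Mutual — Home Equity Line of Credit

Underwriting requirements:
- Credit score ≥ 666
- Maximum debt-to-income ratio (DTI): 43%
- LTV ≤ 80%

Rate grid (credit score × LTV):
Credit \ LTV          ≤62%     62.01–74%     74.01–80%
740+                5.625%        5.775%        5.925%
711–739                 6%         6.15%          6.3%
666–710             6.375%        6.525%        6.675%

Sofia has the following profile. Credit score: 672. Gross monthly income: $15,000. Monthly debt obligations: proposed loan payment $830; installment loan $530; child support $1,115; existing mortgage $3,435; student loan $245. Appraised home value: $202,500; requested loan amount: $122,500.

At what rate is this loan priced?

6.375%

Credit score 672 ≥ 666; Total monthly debts = (830 + 530 + 1,115 + 3,435 + 245) = 6,155. DTI: 6,155 ÷ 15,000 = 41%, within the 43% cap
LTV = 122,500/202,500 = 60.5% ≤ 80%
Row: 672 falls in 666–710. Column: 60.5% falls in ≤62%. Rate = 6.375%.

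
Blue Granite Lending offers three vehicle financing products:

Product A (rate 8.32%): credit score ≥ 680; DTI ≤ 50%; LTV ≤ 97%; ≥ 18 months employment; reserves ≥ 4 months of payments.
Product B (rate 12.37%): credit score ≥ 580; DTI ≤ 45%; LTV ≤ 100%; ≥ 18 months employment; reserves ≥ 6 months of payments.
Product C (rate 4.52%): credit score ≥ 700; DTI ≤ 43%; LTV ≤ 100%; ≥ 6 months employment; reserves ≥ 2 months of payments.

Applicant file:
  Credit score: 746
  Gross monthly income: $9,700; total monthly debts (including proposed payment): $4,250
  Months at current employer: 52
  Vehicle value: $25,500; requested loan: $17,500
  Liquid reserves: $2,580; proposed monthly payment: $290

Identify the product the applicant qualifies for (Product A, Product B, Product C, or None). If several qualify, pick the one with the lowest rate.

Product A

DTI = 4,250/9,700 = 43.8%.
LTV = 17,500/25,500 = 68.6%.
Reserves = 2,580/290 = 8.9 months.
Product A: score 746 ≥ 680; DTI 43.8% ≤ 50%; LTV 68.6% ≤ 97%; employment 52 ≥ 18 mo; reserves 8.9 ≥ 4 mo → qualifies.
Product B: score 746 ≥ 580; DTI 43.8% ≤ 45%; LTV 68.6% ≤ 100%; employment 52 ≥ 18 mo; reserves 8.9 ≥ 6 mo → qualifies.
Product C: score 746 ≥ 700; DTI 43.8% > 43%; LTV 68.6% ≤ 100%; employment 52 ≥ 6 mo; reserves 8.9 ≥ 2 mo → does not qualify.
Qualifying: Product A, Product B. Lowest rate is 8.32% → Product A.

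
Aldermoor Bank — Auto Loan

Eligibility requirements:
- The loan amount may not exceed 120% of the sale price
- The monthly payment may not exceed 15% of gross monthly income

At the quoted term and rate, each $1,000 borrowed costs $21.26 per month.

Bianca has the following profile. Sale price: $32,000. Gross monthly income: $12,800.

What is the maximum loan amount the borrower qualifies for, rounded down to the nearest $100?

Payment cap: 15% × $12,800 = $1,920/month.
At $21.26 per $1,000, that supports 1,920/21.26 × 1,000 ≈ $90,310 → $90,300.
LTV cap: 120% × $32,000 = $38,400 → $38,400.
Binding constraint: loan-to-value.

$38,400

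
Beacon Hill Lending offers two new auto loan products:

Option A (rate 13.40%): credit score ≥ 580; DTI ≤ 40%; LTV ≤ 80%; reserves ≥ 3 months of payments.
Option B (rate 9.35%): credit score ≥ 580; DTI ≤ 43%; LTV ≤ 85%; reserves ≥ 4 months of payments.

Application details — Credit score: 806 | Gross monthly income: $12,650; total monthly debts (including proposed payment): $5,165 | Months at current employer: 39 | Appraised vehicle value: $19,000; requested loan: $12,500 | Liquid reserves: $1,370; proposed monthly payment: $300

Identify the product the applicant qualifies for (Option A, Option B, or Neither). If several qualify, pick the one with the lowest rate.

Option B

DTI = 5,165/12,650 = 40.8%.
LTV = 12,500/19,000 = 65.8%.
Reserves = 1,370/300 = 4.6 months.
Option A: score 806 ≥ 580; DTI 40.8% > 40%; LTV 65.8% ≤ 80%; reserves 4.6 ≥ 3 mo → does not qualify.
Option B: score 806 ≥ 580; DTI 40.8% ≤ 43%; LTV 65.8% ≤ 85%; reserves 4.6 ≥ 4 mo → qualifies.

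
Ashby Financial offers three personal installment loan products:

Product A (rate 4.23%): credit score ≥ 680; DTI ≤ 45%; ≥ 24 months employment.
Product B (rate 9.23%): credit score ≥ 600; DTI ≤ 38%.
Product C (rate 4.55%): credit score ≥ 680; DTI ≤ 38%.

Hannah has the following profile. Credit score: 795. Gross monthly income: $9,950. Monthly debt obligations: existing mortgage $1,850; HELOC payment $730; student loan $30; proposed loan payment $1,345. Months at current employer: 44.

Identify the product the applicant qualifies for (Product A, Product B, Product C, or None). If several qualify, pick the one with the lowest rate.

Product A

Total debts = (1,850 + 730 + 30 + 1,345) = 3,955; DTI = 3,955/9,950 = 39.7%.
Product A: score 795 ≥ 680; DTI 39.7% ≤ 45%; employment 44 ≥ 24 mo → qualifies.
Product B: score 795 ≥ 600; DTI 39.7% > 38% → does not qualify.
Product C: score 795 ≥ 680; DTI 39.7% > 38% → does not qualify.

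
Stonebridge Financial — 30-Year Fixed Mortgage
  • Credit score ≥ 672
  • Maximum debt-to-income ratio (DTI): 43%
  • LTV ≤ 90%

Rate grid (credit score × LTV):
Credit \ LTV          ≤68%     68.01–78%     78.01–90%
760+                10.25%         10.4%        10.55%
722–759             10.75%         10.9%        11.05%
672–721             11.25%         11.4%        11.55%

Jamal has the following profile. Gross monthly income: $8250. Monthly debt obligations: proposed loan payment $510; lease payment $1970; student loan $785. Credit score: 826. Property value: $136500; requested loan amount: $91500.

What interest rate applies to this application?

Credit score 826 ≥ 672; Total monthly debts = (510 + 1,970 + 785) = 3,265. Debt-to-income = 3,265/8,250 = 39.6% — meets 43% limit
Loan-to-value = 91,500/136,500 = 67% — pass (90% max)
Credit 826 → row 760+; LTV 67% → column ≤68%. Grid cell → 10.25%.

10.25%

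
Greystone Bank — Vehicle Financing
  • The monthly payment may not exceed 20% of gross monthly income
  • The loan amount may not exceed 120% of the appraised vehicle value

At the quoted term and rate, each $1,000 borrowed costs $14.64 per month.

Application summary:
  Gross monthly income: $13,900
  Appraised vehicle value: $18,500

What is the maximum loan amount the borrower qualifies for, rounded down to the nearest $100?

Payment cap: 20% × $13,900 = $2,780/month.
At $14.64 per $1,000, that supports 2,780/14.64 × 1,000 ≈ $189,890 → $189,800.
LTV cap: 120% × $18,500 = $22,200 → $22,200.
Binding constraint: loan-to-value.

$22,200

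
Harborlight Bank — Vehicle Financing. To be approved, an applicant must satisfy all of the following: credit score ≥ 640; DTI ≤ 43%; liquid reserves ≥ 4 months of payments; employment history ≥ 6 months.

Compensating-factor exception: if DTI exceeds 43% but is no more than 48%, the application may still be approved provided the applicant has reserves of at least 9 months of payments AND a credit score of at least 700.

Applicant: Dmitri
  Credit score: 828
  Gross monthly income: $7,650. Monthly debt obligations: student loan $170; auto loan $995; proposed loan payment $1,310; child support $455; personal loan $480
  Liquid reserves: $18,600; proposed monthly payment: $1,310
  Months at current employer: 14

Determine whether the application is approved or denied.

Approved

Credit score 828 ≥ 640 (meets base)
Total debts = (170 + 995 + 1,310 + 455 + 480) = 3,410. DTI = 3,410/7,650 = 44.6% > 43% — standard DTI limit exceeded.
Liquid reserves cover 18,600/1,310 = 14.2 months — ≥ 4 required
Employment 14 ≥ 6 months
44.6% falls in the override range (43%–48%), so the compensating-factor test applies.
Reserves 14.2 ≥ 9 months; credit score 828 ≥ 700.
Both override conditions satisfied; DTI exception granted.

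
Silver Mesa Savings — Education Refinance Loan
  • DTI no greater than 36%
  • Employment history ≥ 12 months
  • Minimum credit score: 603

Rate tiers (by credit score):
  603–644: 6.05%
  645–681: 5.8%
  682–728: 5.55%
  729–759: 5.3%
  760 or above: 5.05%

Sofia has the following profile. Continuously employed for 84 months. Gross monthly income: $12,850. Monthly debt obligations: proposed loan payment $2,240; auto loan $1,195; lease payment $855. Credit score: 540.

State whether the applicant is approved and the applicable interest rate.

Denied

Credit score 540 < 603 (below minimum)
Employment 84 ≥ 12 months
Total monthly debts = (2,240 + 1,195 + 855) = 4,290. Debt-to-income = 4,290/12,850 = 33.4% — meets 36% limit
Not all requirements met → denied.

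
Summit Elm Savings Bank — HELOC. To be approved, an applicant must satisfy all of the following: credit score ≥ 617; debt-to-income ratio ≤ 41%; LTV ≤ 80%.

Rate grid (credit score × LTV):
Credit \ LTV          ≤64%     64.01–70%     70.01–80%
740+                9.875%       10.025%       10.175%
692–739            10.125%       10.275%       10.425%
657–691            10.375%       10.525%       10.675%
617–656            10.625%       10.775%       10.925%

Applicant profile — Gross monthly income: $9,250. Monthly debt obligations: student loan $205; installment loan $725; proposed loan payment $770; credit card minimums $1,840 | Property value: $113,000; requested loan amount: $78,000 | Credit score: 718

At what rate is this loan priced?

10.275%

Credit score 718 ≥ 617; Total monthly debts = (205 + 725 + 770 + 1,840) = 3,540. DTI = 3,540/9,250 = 38.3% ≤ 41%
Loan-to-value = 78,000/113,000 = 69% — pass (80% max)
Score 718 is in the 692–739 band; LTV 69% is in the 64.01–70% band → 10.275%.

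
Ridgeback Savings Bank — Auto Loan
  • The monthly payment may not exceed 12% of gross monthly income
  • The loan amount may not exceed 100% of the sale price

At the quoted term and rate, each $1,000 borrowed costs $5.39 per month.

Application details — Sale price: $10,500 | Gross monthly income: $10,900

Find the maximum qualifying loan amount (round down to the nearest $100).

Payment cap: 12% × $10,900 = $1,308/month.
At $5.39 per $1,000, that supports 1,308/5.39 × 1,000 ≈ $242,671 → $242,600.
LTV cap: 100% × $10,500 = $10,500 → $10,500.
Binding constraint: loan-to-value.

$10,500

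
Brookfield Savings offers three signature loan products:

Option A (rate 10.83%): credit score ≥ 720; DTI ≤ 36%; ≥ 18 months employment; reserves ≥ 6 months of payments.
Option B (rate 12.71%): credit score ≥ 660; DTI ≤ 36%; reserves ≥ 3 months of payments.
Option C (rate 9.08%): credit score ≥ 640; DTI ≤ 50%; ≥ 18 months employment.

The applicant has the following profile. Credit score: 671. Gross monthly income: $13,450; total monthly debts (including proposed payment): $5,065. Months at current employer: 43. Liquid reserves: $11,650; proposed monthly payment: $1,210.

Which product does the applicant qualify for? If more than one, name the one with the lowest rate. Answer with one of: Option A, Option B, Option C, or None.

DTI = 5,065/13,450 = 37.7%.
Reserves = 11,650/1,210 = 9.6 months.
Option A: score 671 < 720; DTI 37.7% > 36%; employment 43 ≥ 18 mo; reserves 9.6 ≥ 6 mo → does not qualify.
Option B: score 671 ≥ 660; DTI 37.7% > 36%; reserves 9.6 ≥ 3 mo → does not qualify.
Option C: score 671 ≥ 640; DTI 37.7% ≤ 50%; employment 43 ≥ 18 mo → qualifies.

Option C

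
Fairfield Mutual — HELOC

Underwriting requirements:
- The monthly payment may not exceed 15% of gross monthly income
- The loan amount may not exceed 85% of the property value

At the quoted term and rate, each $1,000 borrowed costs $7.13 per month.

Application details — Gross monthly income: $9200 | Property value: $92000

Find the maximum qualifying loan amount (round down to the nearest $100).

$78,200

Payment cap: 15% × $9,200 = $1,380/month.
At $7.13 per $1,000, that supports 1,380/7.13 × 1,000 ≈ $193,548 → $193,500.
LTV cap: 85% × $92,000 = $78,200 → $78,200.
Binding constraint: loan-to-value.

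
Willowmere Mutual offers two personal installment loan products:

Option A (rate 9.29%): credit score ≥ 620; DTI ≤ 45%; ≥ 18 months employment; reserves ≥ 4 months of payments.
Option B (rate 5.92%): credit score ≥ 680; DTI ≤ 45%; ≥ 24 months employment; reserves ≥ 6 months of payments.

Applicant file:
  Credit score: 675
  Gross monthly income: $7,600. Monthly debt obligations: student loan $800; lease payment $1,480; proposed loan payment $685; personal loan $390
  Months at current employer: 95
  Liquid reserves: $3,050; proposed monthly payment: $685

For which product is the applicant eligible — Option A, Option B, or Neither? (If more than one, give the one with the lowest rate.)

Option A

Total debts = (800 + 1,480 + 685 + 390) = 3,355; DTI = 3,355/7,600 = 44.1%.
Reserves = 3,050/685 = 4.5 months.
Option A: score 675 ≥ 620; DTI 44.1% ≤ 45%; employment 95 ≥ 18 mo; reserves 4.5 ≥ 4 mo → qualifies.
Option B: score 675 < 680; DTI 44.1% ≤ 45%; employment 95 ≥ 24 mo; reserves 4.5 < 6 mo → does not qualify.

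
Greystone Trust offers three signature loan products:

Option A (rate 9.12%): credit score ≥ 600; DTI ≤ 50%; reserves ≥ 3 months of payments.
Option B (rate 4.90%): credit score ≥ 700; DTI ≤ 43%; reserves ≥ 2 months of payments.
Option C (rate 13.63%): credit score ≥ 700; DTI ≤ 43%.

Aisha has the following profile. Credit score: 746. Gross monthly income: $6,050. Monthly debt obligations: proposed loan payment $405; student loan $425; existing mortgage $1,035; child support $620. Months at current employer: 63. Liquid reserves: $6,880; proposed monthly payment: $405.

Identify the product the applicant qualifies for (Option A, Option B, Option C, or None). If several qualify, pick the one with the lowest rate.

Option B

Total debts = (405 + 425 + 1,035 + 620) = 2,485; DTI = 2,485/6,050 = 41.1%.
Reserves = 6,880/405 = 17.0 months.
Option A: score 746 ≥ 600; DTI 41.1% ≤ 50%; reserves 17.0 ≥ 3 mo → qualifies.
Option B: score 746 ≥ 700; DTI 41.1% ≤ 43%; reserves 17.0 ≥ 2 mo → qualifies.
Option C: score 746 ≥ 700; DTI 41.1% ≤ 43% → qualifies.
Qualifying: Option A, Option B, Option C. Lowest rate is 4.90% → Option B.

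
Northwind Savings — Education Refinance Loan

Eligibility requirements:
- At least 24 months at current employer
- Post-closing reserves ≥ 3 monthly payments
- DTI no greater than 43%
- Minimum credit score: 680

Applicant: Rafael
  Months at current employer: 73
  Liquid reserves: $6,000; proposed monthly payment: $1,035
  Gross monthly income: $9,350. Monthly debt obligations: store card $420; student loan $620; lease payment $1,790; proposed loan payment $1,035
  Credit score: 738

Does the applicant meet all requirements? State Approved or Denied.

Approved

Employment 73 ≥ 24 months
Reserves: 6,000 ÷ 1,035 = 5.8 months (meets 3-month minimum)
Total monthly debts = (420 + 620 + 1,790 + 1,035) = 3,865. DTI: 3,865 ÷ 9,350 = 41.3%, within the 43% cap
Credit score 738 ≥ 680 (meets)
All criteria satisfied.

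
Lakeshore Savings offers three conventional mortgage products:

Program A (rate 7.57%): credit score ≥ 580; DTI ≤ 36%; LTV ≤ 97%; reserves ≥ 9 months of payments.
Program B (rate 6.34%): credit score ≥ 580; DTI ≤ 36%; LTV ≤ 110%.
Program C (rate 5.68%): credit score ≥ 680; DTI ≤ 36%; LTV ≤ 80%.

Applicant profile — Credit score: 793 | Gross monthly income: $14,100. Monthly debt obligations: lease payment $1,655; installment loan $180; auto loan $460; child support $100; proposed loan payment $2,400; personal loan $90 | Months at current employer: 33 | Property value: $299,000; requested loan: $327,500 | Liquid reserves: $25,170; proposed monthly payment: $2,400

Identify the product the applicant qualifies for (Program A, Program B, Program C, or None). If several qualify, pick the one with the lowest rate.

Program B

Total debts = (1,655 + 180 + 460 + 100 + 2,400 + 90) = 4,885; DTI = 4,885/14,100 = 34.6%.
LTV = 327,500/299,000 = 109.5%.
Reserves = 25,170/2,400 = 10.5 months.
Program A: score 793 ≥ 580; DTI 34.6% ≤ 36%; LTV 109.5% > 97%; reserves 10.5 ≥ 9 mo → does not qualify.
Program B: score 793 ≥ 580; DTI 34.6% ≤ 36%; LTV 109.5% ≤ 110% → qualifies.
Program C: score 793 ≥ 680; DTI 34.6% ≤ 36%; LTV 109.5% > 80% → does not qualify.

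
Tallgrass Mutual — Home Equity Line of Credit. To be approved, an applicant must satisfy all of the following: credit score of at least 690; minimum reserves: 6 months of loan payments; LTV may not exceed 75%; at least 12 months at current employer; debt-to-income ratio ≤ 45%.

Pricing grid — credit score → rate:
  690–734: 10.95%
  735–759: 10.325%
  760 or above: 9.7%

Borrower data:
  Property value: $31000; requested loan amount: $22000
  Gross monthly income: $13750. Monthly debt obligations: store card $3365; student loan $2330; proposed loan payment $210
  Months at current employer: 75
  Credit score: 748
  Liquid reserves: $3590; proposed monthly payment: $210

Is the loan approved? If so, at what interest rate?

Credit score 748 ≥ 690 (meets minimum)
Total monthly debts = (3,365 + 2,330 + 210) = 5,905. Debt-to-income = 5,905/13,750 = 42.9% — meets 45% limit
Employment 75 ≥ 12 months
LTV = 22,000/31,000 = 71% ≤ 75%
Reserves = 3,590/210 = 17.1 months ≥ 6
All requirements met. Score 748 falls in the 735–759 tier → 10.325%.

Approved at 10.325%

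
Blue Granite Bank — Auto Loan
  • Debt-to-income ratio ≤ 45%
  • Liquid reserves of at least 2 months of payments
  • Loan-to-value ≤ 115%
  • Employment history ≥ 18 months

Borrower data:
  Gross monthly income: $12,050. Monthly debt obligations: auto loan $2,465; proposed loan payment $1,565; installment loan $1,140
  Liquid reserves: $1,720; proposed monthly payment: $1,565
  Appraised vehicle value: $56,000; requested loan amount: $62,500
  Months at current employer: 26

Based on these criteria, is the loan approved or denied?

Denied

Total monthly debts = (2,465 + 1,565 + 1,140) = 5,170. DTI: 5,170 ÷ 12,050 = 42.9%, within the 45% cap
Liquid reserves cover 1,720/1,565 = 1.1 months — < 2 required
LTV: 62,500 ÷ 56,000 = 111.6%, within 115% cap
Employment 26 ≥ 18 months
Fails on reserves.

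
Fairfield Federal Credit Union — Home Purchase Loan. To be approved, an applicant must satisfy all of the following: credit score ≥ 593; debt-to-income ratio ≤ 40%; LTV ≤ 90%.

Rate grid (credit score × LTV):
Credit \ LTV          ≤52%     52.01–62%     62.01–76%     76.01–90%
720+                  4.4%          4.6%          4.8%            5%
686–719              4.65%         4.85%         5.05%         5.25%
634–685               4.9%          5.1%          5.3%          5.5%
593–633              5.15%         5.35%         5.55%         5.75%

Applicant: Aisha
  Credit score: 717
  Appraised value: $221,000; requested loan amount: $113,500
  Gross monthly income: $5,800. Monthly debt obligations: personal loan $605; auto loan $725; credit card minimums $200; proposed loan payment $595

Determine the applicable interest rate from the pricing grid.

4.65%

Credit score 717 ≥ 593; Total monthly debts = (605 + 725 + 200 + 595) = 2,125. DTI: 2,125 ÷ 5,800 = 36.6%, within the 40% cap
Loan-to-value = 113,500/221,000 = 51.4% — pass (90% max)
Row: 717 falls in 686–719. Column: 51.4% falls in ≤52%. Rate = 4.65%.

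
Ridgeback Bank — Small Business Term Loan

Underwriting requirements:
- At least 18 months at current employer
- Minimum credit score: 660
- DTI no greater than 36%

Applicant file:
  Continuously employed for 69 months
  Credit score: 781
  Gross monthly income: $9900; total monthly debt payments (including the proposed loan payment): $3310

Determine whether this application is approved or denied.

Employment 69 ≥ 18 months
Credit score 781 ≥ 660 (meets)
Debt-to-income = 3,310/9,900 = 33.4% — meets 36% limit
All criteria satisfied.

Approved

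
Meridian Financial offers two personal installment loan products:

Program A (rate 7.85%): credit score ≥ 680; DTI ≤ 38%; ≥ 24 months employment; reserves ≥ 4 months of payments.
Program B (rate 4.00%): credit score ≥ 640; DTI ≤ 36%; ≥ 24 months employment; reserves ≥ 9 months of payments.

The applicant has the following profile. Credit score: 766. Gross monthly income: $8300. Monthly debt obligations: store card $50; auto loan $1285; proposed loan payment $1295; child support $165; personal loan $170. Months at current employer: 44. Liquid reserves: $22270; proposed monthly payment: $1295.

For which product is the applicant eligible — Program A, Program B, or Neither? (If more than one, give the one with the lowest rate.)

Program B

Total debts = (50 + 1,285 + 1,295 + 165 + 170) = 2,965; DTI = 2,965/8,300 = 35.7%.
Reserves = 22,270/1,295 = 17.2 months.
Program A: score 766 ≥ 680; DTI 35.7% ≤ 38%; employment 44 ≥ 24 mo; reserves 17.2 ≥ 4 mo → qualifies.
Program B: score 766 ≥ 640; DTI 35.7% ≤ 36%; employment 44 ≥ 24 mo; reserves 17.2 ≥ 9 mo → qualifies.
Qualifying: Program A, Program B. Lowest rate is 4.00% → Program B.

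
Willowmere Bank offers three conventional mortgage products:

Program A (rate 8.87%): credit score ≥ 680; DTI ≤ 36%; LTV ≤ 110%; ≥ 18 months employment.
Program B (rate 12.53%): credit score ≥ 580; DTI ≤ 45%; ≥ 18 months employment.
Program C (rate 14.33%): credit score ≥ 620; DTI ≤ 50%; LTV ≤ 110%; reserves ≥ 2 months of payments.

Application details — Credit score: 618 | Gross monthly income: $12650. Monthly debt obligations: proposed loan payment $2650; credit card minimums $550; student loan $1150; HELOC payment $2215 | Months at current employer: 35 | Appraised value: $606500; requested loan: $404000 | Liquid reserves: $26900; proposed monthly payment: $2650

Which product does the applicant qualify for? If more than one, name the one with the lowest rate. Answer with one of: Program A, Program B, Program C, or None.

Total debts = (2,650 + 550 + 1,150 + 2,215) = 6,565; DTI = 6,565/12,650 = 51.9%.
LTV = 404,000/606,500 = 66.6%.
Reserves = 26,900/2,650 = 10.2 months.
Program A: score 618 < 680; DTI 51.9% > 36%; LTV 66.6% ≤ 110%; employment 35 ≥ 18 mo → does not qualify.
Program B: score 618 ≥ 580; DTI 51.9% > 45%; employment 35 ≥ 18 mo → does not qualify.
Program C: score 618 < 620; DTI 51.9% > 50%; LTV 66.6% ≤ 110%; reserves 10.2 ≥ 2 mo → does not qualify.

None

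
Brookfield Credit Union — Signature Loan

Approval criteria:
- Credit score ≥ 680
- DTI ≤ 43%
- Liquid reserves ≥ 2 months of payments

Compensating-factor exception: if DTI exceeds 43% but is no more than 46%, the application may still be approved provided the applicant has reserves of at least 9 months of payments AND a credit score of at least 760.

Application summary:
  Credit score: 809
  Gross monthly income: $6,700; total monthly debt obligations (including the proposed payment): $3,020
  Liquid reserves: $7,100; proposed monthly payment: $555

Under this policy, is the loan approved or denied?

Approved

Credit score 809 ≥ 680 (meets base)
DTI = 3,020/6,700 = 45.1% > 43% — standard DTI limit exceeded.
Reserves = 7,100/555 = 12.8 months ≥ 2
45.1% falls in the override range (43%–46%), so the compensating-factor test applies.
Override check — reserves: 12.8 mo (ok); score: 809 (ok).
Both override conditions satisfied; DTI exception granted.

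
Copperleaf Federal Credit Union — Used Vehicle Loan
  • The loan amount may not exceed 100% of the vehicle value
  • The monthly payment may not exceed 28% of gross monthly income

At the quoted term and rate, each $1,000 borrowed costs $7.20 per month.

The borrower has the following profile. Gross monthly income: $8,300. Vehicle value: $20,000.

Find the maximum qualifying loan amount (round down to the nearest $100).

$20,000

Payment cap: 28% × $8,300 = $2,324/month.
At $7.20 per $1,000, that supports 2,324/7.20 × 1,000 ≈ $322,777 → $322,700.
LTV cap: 100% × $20,000 = $20,000 → $20,000.
Binding constraint: loan-to-value.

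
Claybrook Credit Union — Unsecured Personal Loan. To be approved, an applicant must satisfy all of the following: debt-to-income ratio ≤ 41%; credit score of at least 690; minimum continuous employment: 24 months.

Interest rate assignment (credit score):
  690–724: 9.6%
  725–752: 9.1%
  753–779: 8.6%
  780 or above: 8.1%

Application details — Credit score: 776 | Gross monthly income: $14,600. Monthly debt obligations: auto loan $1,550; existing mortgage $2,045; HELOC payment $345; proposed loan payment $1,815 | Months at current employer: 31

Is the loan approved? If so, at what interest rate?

Approved at 8.6%

Credit score 776 ≥ 690 (meets minimum)
Total monthly debts = (1,550 + 2,045 + 345 + 1,815) = 5,755. DTI = 5,755/14,600 = 39.4% ≤ 41%
Employment 31 ≥ 24 months
All requirements met. Score 776 falls in the 753–779 tier → 8.6%.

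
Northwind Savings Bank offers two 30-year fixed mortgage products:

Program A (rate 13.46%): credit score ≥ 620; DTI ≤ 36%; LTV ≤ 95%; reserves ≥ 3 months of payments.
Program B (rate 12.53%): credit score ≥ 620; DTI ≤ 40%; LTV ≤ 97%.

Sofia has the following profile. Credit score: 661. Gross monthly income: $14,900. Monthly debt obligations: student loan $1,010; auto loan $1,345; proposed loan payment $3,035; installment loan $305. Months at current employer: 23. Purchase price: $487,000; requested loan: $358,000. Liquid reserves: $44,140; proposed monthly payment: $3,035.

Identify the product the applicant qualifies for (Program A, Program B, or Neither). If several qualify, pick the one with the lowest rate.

Total debts = (1,010 + 1,345 + 3,035 + 305) = 5,695; DTI = 5,695/14,900 = 38.2%.
LTV = 358,000/487,000 = 73.5%.
Reserves = 44,140/3,035 = 14.5 months.
Program A: score 661 ≥ 620; DTI 38.2% > 36%; LTV 73.5% ≤ 95%; reserves 14.5 ≥ 3 mo → does not qualify.
Program B: score 661 ≥ 620; DTI 38.2% ≤ 40%; LTV 73.5% ≤ 97% → qualifies.

Program B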